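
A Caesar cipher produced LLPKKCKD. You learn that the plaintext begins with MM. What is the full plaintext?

MMQLLDLE

From the crib: L(11)−M(12)=-1≡25, so the shift is 25.
Subtract 25 from each ciphertext letter:
L(11): 11−25=-14≡12 → M
L(11): 11−25=-14≡12 → M
P(15): 15−25=-10≡16 → Q
K(10): 10−25=-15≡11 → L
K(10): 10−25=-15≡11 → L
C(2): 2−25=-23≡3 → D
K(10): 10−25=-15≡11 → L
D(3): 3−25=-22≡4 → E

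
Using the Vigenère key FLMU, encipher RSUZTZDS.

WDGTYKPM

Repeat the key across the message: FLMUFLMU
R(17)+F(5): 22 → W
S(18)+L(11): 29≡3 → D
U(20)+M(12): 32≡6 → G
Z(25)+U(20): 45≡19 → T
T(19)+F(5): 24 → Y
Z(25)+L(11): 36≡10 → K
D(3)+M(12): 15 → P
S(18)+U(20): 38≡12 → M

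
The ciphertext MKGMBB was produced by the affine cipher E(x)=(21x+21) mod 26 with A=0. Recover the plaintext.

HXDHEE

The inverse of 21 mod 26 is 5, since 21·5=105≡1. Apply D(y)=5·(y−21) mod 26:
M(12): 5·(12−21)=-45≡7 → H
K(10): 5·(10−21)=-55≡23 → X
G(6): 5·(6−21)=-75≡3 → D
M(12): 5·(12−21)=-45≡7 → H
B(1): 5·(1−21)=-100≡4 → E
B(1): 5·(1−21)=-100≡4 → E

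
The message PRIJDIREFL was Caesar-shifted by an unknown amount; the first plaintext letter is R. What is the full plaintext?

RTKLFKTGHN

From the crib: P(15)−R(17)=-2≡24, so the shift is 24.
Subtract 24 from each ciphertext letter:
P(15): 15−24=-9≡17 → R
R(17): 17−24=-7≡19 → T
I(8): 8−24=-16≡10 → K
J(9): 9−24=-15≡11 → L
D(3): 3−24=-21≡5 → F
I(8): 8−24=-16≡10 → K
R(17): 17−24=-7≡19 → T
E(4): 4−24=-20≡6 → G
F(5): 5−24=-19≡7 → H
L(11): 11−24=-13≡13 → N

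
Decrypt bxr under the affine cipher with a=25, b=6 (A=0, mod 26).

fjp

The inverse of 25 mod 26 is 25, since 25·25=625≡1. Apply D(y)=25·(y−6) mod 26:
b(1): 25·(1−6)=-125≡5 → f
x(23): 25·(23−6)=425≡9 → j
r(17): 25·(17−6)=275≡15 → p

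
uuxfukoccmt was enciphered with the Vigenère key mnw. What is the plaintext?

ihbthocpgag

Repeat the key across the ciphertext: mnwmnwmnwmn
u(20)−m(12): 8 → i
u(20)−n(13): 7 → h
x(23)−w(22): 1 → b
f(5)−m(12): -7≡19 → t
u(20)−n(13): 7 → h
k(10)−w(22): -12≡14 → o
o(14)−m(12): 2 → c
c(2)−n(13): -11≡15 → p
c(2)−w(22): -20≡6 → g
m(12)−m(12): 0 → a
t(19)−n(13): 6 → g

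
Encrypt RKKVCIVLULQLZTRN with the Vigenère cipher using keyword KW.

BGURMEFHEHAHJPBJ

Repeat the key across the message: KWKWKWKWKWKWKWKW
R(17)+K(10): 27≡1 → B
K(10)+W(22): 32≡6 → G
K(10)+K(10): 20 → U
V(21)+W(22): 43≡17 → R
C(2)+K(10): 12 → M
I(8)+W(22): 30≡4 → E
V(21)+K(10): 31≡5 → F
L(11)+W(22): 33≡7 → H
U(20)+K(10): 30≡4 → E
L(11)+W(22): 33≡7 → H
Q(16)+K(10): 26≡0 → A
L(11)+W(22): 33≡7 → H
Z(25)+K(10): 35≡9 → J
T(19)+W(22): 41≡15 → P
R(17)+K(10): 27≡1 → B
N(13)+W(22): 35≡9 → J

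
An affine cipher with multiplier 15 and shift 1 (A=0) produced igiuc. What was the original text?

The inverse of 15 mod 26 is 7, since 15·7=105≡1. Apply D(y)=7·(y−1) mod 26:
i(8): 7·(8−1)=49≡23 → x
g(6): 7·(6−1)=35≡9 → j
i(8): 7·(8−1)=49≡23 → x
u(20): 7·(20−1)=133≡3 → d
c(2): 7·(2−1)=7 → h

xjxdh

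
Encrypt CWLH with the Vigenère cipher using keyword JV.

LRUC

Repeat the key across the message: JVJV
C(2)+J(9): 11 → L
W(22)+V(21): 43≡17 → R
L(11)+J(9): 20 → U
H(7)+V(21): 28≡2 → C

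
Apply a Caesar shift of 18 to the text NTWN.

FLOF

N(13): 13+18=31≡5 → F
T(19): 19+18=37≡11 → L
W(22): 22+18=40≡14 → O
N(13): 13+18=31≡5 → F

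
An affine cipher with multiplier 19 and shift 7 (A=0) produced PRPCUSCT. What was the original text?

The inverse of 19 mod 26 is 11, since 19·11=209≡1. Apply D(y)=11·(y−7) mod 26:
P(15): 11·(15−7)=88≡10 → K
R(17): 11·(17−7)=110≡6 → G
P(15): 11·(15−7)=88≡10 → K
C(2): 11·(2−7)=-55≡23 → X
U(20): 11·(20−7)=143≡13 → N
S(18): 11·(18−7)=121≡17 → R
C(2): 11·(2−7)=-55≡23 → X
T(19): 11·(19−7)=132≡2 → C

KGKXNRXC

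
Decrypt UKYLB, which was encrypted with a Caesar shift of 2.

SIWJZ

U(20): 20−2=18 → S
K(10): 10−2=8 → I
Y(24): 24−2=22 → W
L(11): 11−2=9 → J
B(1): 1−2=-1≡25 → Z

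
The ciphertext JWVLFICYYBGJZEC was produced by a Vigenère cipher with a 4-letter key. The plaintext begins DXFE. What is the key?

Subtract each crib letter from the matching ciphertext letter (mod 26):
J(9)−D(3)=6 → G
W(22)−X(23)=-1≡25 → Z
V(21)−F(5)=16 → Q
L(11)−E(4)=7 → H

GZQH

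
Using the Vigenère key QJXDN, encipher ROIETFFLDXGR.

Repeat the key across the message: QJXDNQJXDNQJ
R(17)+Q(16): 33≡7 → H
O(14)+J(9): 23 → X
I(8)+X(23): 31≡5 → F
E(4)+D(3): 7 → H
T(19)+N(13): 32≡6 → G
F(5)+Q(16): 21 → V
F(5)+J(9): 14 → O
L(11)+X(23): 34≡8 → I
D(3)+D(3): 6 → G
X(23)+N(13): 36≡10 → K
G(6)+Q(16): 22 → W
R(17)+J(9): 26≡0 → A

HXFHGVOIGKWA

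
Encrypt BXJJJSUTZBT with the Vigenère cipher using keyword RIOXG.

Repeat the key across the message: RIOXGRIOXGR
B(1)+R(17): 18 → S
X(23)+I(8): 31≡5 → F
J(9)+O(14): 23 → X
J(9)+X(23): 32≡6 → G
J(9)+G(6): 15 → P
S(18)+R(17): 35≡9 → J
U(20)+I(8): 28≡2 → C
T(19)+O(14): 33≡7 → H
Z(25)+X(23): 48≡22 → W
B(1)+G(6): 7 → H
T(19)+R(17): 36≡10 → K

SFXGPJCHWHK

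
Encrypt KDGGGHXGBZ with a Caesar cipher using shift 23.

K(10): 10+23=33≡7 → H
D(3): 3+23=26≡0 → A
G(6): 6+23=29≡3 → D
G(6): 6+23=29≡3 → D
G(6): 6+23=29≡3 → D
H(7): 7+23=30≡4 → E
X(23): 23+23=46≡20 → U
G(6): 6+23=29≡3 → D
B(1): 1+23=24 → Y
Z(25): 25+23=48≡22 → W

HADDDEUDYW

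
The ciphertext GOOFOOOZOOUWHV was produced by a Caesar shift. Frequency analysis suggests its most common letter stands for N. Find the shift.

The most frequent ciphertext letter is O (appears 7 times).
O is position 14; N is position 13.
Shift = 1.

1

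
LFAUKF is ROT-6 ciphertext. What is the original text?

FZUOEZ

L(11): 11−6=5 → F
F(5): 5−6=-1≡25 → Z
A(0): 0−6=-6≡20 → U
U(20): 20−6=14 → O
K(10): 10−6=4 → E
F(5): 5−6=-1≡25 → Z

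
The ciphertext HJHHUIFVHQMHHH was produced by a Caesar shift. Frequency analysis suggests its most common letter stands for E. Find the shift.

The most frequent ciphertext letter is H (appears 7 times).
H is position 7; E is position 4.
Shift = 3.

3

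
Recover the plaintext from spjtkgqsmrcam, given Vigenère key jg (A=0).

jjanbahmdltud

Repeat the key across the ciphertext: jgjgjgjgjgjgj
s(18)−j(9): 9 → j
p(15)−g(6): 9 → j
j(9)−j(9): 0 → a
t(19)−g(6): 13 → n
k(10)−j(9): 1 → b
g(6)−g(6): 0 → a
q(16)−j(9): 7 → h
s(18)−g(6): 12 → m
m(12)−j(9): 3 → d
r(17)−g(6): 11 → l
c(2)−j(9): -7≡19 → t
a(0)−g(6): -6≡20 → u
m(12)−j(9): 3 → d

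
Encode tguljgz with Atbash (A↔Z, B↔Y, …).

t(19) → g(6)
g(6) → t(19)
u(20) → f(5)
l(11) → o(14)
j(9) → q(16)
g(6) → t(19)
z(25) → a(0)

gtfoqta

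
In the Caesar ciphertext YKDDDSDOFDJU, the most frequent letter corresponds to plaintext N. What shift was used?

The most frequent ciphertext letter is D (appears 5 times).
D is position 3; N is position 13.
Shift = -10≡16.

16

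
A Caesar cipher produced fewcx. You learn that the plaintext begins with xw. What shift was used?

From the crib: f(5)−x(23)=-18≡8, so the shift is 8.

8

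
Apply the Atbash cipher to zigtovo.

z(25) → a(0)
i(8) → r(17)
g(6) → t(19)
t(19) → g(6)
o(14) → l(11)
v(21) → e(4)
o(14) → l(11)

artglel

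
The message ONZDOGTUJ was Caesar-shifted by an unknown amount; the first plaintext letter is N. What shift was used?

1

From the crib: O(14)−N(13)=1, so the shift is 1.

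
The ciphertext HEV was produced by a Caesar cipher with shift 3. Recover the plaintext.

H(7): 7−3=4 → E
E(4): 4−3=1 → B
V(21): 21−3=18 → S

EBS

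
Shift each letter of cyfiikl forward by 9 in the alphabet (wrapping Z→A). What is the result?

c(2): 2+9=11 → l
y(24): 24+9=33≡7 → h
f(5): 5+9=14 → o
i(8): 8+9=17 → r
i(8): 8+9=17 → r
k(10): 10+9=19 → t
l(11): 11+9=20 → u

lhorrtu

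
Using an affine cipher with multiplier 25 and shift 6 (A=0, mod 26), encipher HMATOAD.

ZUGNSGD

H(7): 25·7+6=181≡25 → Z
M(12): 25·12+6=306≡20 → U
A(0): 25·0+6=6 → G
T(19): 25·19+6=481≡13 → N
O(14): 25·14+6=356≡18 → S
A(0): 25·0+6=6 → G
D(3): 25·3+6=81≡3 → D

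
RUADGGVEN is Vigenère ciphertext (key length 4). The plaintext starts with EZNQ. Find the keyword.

NVNN

Subtract each crib letter from the matching ciphertext letter (mod 26):
R(17)−E(4)=13 → N
U(20)−Z(25)=-5≡21 → V
A(0)−N(13)=-13≡13 → N
D(3)−Q(16)=-13≡13 → N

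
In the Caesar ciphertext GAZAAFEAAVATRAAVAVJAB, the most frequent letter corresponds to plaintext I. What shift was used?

The most frequent ciphertext letter is A (appears 10 times).
A is position 0; I is position 8.
Shift = -8≡18.

18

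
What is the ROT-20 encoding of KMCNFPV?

EGWHZJP

K(10): 10+20=30≡4 → E
M(12): 12+20=32≡6 → G
C(2): 2+20=22 → W
N(13): 13+20=33≡7 → H
F(5): 5+20=25 → Z
P(15): 15+20=35≡9 → J
V(21): 21+20=41≡15 → P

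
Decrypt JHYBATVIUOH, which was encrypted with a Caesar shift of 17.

SQHKJCERDXQ

J(9): 9−17=-8≡18 → S
H(7): 7−17=-10≡16 → Q
Y(24): 24−17=7 → H
B(1): 1−17=-16≡10 → K
A(0): 0−17=-17≡9 → J
T(19): 19−17=2 → C
V(21): 21−17=4 → E
I(8): 8−17=-9≡17 → R
U(20): 20−17=3 → D
O(14): 14−17=-3≡23 → X
H(7): 7−17=-10≡16 → Q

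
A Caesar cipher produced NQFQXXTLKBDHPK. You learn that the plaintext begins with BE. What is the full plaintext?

From the crib: N(13)−B(1)=12, so the shift is 12.
Subtract 12 from each ciphertext letter:
N(13): 13−12=1 → B
Q(16): 16−12=4 → E
F(5): 5−12=-7≡19 → T
Q(16): 16−12=4 → E
X(23): 23−12=11 → L
X(23): 23−12=11 → L
T(19): 19−12=7 → H
L(11): 11−12=-1≡25 → Z
K(10): 10−12=-2≡24 → Y
B(1): 1−12=-11≡15 → P
D(3): 3−12=-9≡17 → R
H(7): 7−12=-5≡21 → V
P(15): 15−12=3 → D
K(10): 10−12=-2≡24 → Y

BETELLHZYPRVDY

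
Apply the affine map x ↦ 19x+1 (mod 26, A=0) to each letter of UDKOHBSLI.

RGJHEUFCX

U(20): 19·20+1=381≡17 → R
D(3): 19·3+1=58≡6 → G
K(10): 19·10+1=191≡9 → J
O(14): 19·14+1=267≡7 → H
H(7): 19·7+1=134≡4 → E
B(1): 19·1+1=20 → U
S(18): 19·18+1=343≡5 → F
L(11): 19·11+1=210≡2 → C
I(8): 19·8+1=153≡23 → X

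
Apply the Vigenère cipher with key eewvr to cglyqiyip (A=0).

gkhthmcek

Repeat the key across the message: eewvreewv
c(2)+e(4): 6 → g
g(6)+e(4): 10 → k
l(11)+w(22): 33≡7 → h
y(24)+v(21): 45≡19 → t
q(16)+r(17): 33≡7 → h
i(8)+e(4): 12 → m
y(24)+e(4): 28≡2 → c
i(8)+w(22): 30≡4 → e
p(15)+v(21): 36≡10 → k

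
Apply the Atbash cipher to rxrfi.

iciur

r(17) → i(8)
x(23) → c(2)
r(17) → i(8)
f(5) → u(20)
i(8) → r(17)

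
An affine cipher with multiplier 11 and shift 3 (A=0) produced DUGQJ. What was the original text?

ALFNK

The inverse of 11 mod 26 is 19, since 11·19=209≡1. Apply D(y)=19·(y−3) mod 26:
D(3): 19·(3−3)=0 → A
U(20): 19·(20−3)=323≡11 → L
G(6): 19·(6−3)=57≡5 → F
Q(16): 19·(16−3)=247≡13 → N
J(9): 19·(9−3)=114≡10 → K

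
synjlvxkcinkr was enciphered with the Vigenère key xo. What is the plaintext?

vkqvohawfuqwu

Repeat the key across the ciphertext: xoxoxoxoxoxox
s(18)−x(23): -5≡21 → v
y(24)−o(14): 10 → k
n(13)−x(23): -10≡16 → q
j(9)−o(14): -5≡21 → v
l(11)−x(23): -12≡14 → o
v(21)−o(14): 7 → h
x(23)−x(23): 0 → a
k(10)−o(14): -4≡22 → w
c(2)−x(23): -21≡5 → f
i(8)−o(14): -6≡20 → u
n(13)−x(23): -10≡16 → q
k(10)−o(14): -4≡22 → w
r(17)−x(23): -6≡20 → u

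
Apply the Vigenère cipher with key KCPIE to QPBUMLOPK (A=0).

ARQCQVQES

Repeat the key across the message: KCPIEKCPI
Q(16)+K(10): 26≡0 → A
P(15)+C(2): 17 → R
B(1)+P(15): 16 → Q
U(20)+I(8): 28≡2 → C
M(12)+E(4): 16 → Q
L(11)+K(10): 21 → V
O(14)+C(2): 16 → Q
P(15)+P(15): 30≡4 → E
K(10)+I(8): 18 → S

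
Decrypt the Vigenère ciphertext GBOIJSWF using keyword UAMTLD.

MBCPYPCF

Repeat the key across the ciphertext: UAMTLDUA
G(6)−U(20): -14≡12 → M
B(1)−A(0): 1 → B
O(14)−M(12): 2 → C
I(8)−T(19): -11≡15 → P
J(9)−L(11): -2≡24 → Y
S(18)−D(3): 15 → P
W(22)−U(20): 2 → C
F(5)−A(0): 5 → F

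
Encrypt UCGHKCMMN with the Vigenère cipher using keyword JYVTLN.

DABAVPVKI

Repeat the key across the message: JYVTLNJYV
U(20)+J(9): 29≡3 → D
C(2)+Y(24): 26≡0 → A
G(6)+V(21): 27≡1 → B
H(7)+T(19): 26≡0 → A
K(10)+L(11): 21 → V
C(2)+N(13): 15 → P
M(12)+J(9): 21 → V
M(12)+Y(24): 36≡10 → K
N(13)+V(21): 34≡8 → I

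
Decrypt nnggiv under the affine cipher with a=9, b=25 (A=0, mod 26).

qqvvbo

The inverse of 9 mod 26 is 3, since 9·3=27≡1. Apply D(y)=3·(y−25) mod 26:
n(13): 3·(13−25)=-36≡16 → q
n(13): 3·(13−25)=-36≡16 → q
g(6): 3·(6−25)=-57≡21 → v
g(6): 3·(6−25)=-57≡21 → v
i(8): 3·(8−25)=-51≡1 → b
v(21): 3·(21−25)=-12≡14 → o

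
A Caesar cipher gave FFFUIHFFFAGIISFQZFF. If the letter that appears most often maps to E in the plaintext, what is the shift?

The most frequent ciphertext letter is F (appears 9 times).
F is position 5; E is position 4.
Shift = 1.

1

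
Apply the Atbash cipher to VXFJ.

V(21) → E(4)
X(23) → C(2)
F(5) → U(20)
J(9) → Q(16)

ECUQ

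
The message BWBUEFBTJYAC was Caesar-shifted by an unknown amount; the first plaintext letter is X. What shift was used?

From the crib: B(1)−X(23)=-22≡4, so the shift is 4.

4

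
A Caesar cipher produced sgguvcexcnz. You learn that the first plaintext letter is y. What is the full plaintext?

ymmabikditf

From the crib: s(18)−y(24)=-6≡20, so the shift is 20.
Subtract 20 from each ciphertext letter:
s(18): 18−20=-2≡24 → y
g(6): 6−20=-14≡12 → m
g(6): 6−20=-14≡12 → m
u(20): 20−20=0 → a
v(21): 21−20=1 → b
c(2): 2−20=-18≡8 → i
e(4): 4−20=-16≡10 → k
x(23): 23−20=3 → d
c(2): 2−20=-18≡8 → i
n(13): 13−20=-7≡19 → t
z(25): 25−20=5 → f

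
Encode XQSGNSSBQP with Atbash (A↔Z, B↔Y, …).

X(23) → C(2)
Q(16) → J(9)
S(18) → H(7)
G(6) → T(19)
N(13) → M(12)
S(18) → H(7)
S(18) → H(7)
B(1) → Y(24)
Q(16) → J(9)
P(15) → K(10)

CJHTMHHYJK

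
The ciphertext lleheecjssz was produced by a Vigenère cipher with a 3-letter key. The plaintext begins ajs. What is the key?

Subtract each crib letter from the matching ciphertext letter (mod 26):
l(11)−a(0)=11 → l
l(11)−j(9)=2 → c
e(4)−s(18)=-14≡12 → m

lcm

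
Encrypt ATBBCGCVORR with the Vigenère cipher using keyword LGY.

LZZMIENBMCX

Repeat the key across the message: LGYLGYLGYLG
A(0)+L(11): 11 → L
T(19)+G(6): 25 → Z
B(1)+Y(24): 25 → Z
B(1)+L(11): 12 → M
C(2)+G(6): 8 → I
G(6)+Y(24): 30≡4 → E
C(2)+L(11): 13 → N
V(21)+G(6): 27≡1 → B
O(14)+Y(24): 38≡12 → M
R(17)+L(11): 28≡2 → C
R(17)+G(6): 23 → X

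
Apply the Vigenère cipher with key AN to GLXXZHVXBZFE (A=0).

GYXKZUVKBMFR

Repeat the key across the message: ANANANANANAN
G(6)+A(0): 6 → G
L(11)+N(13): 24 → Y
X(23)+A(0): 23 → X
X(23)+N(13): 36≡10 → K
Z(25)+A(0): 25 → Z
H(7)+N(13): 20 → U
V(21)+A(0): 21 → V
X(23)+N(13): 36≡10 → K
B(1)+A(0): 1 → B
Z(25)+N(13): 38≡12 → M
F(5)+A(0): 5 → F
E(4)+N(13): 17 → R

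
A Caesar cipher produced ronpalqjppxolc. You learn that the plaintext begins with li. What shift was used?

6

From the crib: r(17)−l(11)=6, so the shift is 6.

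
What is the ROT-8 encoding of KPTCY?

K(10): 10+8=18 → S
P(15): 15+8=23 → X
T(19): 19+8=27≡1 → B
C(2): 2+8=10 → K
Y(24): 24+8=32≡6 → G

SXBKG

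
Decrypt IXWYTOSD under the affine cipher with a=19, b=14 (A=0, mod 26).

The inverse of 19 mod 26 is 11, since 19·11=209≡1. Apply D(y)=11·(y−14) mod 26:
I(8): 11·(8−14)=-66≡12 → M
X(23): 11·(23−14)=99≡21 → V
W(22): 11·(22−14)=88≡10 → K
Y(24): 11·(24−14)=110≡6 → G
T(19): 11·(19−14)=55≡3 → D
O(14): 11·(14−14)=0 → A
S(18): 11·(18−14)=44≡18 → S
D(3): 11·(3−14)=-121≡9 → J

MVKGDASJ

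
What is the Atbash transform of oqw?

o(14) → l(11)
q(16) → j(9)
w(22) → d(3)

ljd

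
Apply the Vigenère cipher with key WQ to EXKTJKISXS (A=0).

ANGJFAEITI

Repeat the key across the message: WQWQWQWQWQ
E(4)+W(22): 26≡0 → A
X(23)+Q(16): 39≡13 → N
K(10)+W(22): 32≡6 → G
T(19)+Q(16): 35≡9 → J
J(9)+W(22): 31≡5 → F
K(10)+Q(16): 26≡0 → A
I(8)+W(22): 30≡4 → E
S(18)+Q(16): 34≡8 → I
X(23)+W(22): 45≡19 → T
S(18)+Q(16): 34≡8 → I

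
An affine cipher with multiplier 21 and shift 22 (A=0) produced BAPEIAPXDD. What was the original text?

ZUROIURFJJ

The inverse of 21 mod 26 is 5, since 21·5=105≡1. Apply D(y)=5·(y−22) mod 26:
B(1): 5·(1−22)=-105≡25 → Z
A(0): 5·(0−22)=-110≡20 → U
P(15): 5·(15−22)=-35≡17 → R
E(4): 5·(4−22)=-90≡14 → O
I(8): 5·(8−22)=-70≡8 → I
A(0): 5·(0−22)=-110≡20 → U
P(15): 5·(15−22)=-35≡17 → R
X(23): 5·(23−22)=5 → F
D(3): 5·(3−22)=-95≡9 → J
D(3): 5·(3−22)=-95≡9 → J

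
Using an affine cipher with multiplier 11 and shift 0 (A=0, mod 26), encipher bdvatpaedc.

b(1): 11·1+0=11 → l
d(3): 11·3+0=33≡7 → h
v(21): 11·21+0=231≡23 → x
a(0): 11·0+0=0 → a
t(19): 11·19+0=209≡1 → b
p(15): 11·15+0=165≡9 → j
a(0): 11·0+0=0 → a
e(4): 11·4+0=44≡18 → s
d(3): 11·3+0=33≡7 → h
c(2): 11·2+0=22 → w

lhxabjashw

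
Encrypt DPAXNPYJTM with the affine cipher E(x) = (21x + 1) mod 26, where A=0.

D(3): 21·3+1=64≡12 → M
P(15): 21·15+1=316≡4 → E
A(0): 21·0+1=1 → B
X(23): 21·23+1=484≡16 → Q
N(13): 21·13+1=274≡14 → O
P(15): 21·15+1=316≡4 → E
Y(24): 21·24+1=505≡11 → L
J(9): 21·9+1=190≡8 → I
T(19): 21·19+1=400≡10 → K
M(12): 21·12+1=253≡19 → T

MEBQOELIKT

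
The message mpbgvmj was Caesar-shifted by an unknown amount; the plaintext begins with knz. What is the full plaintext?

knzetkh

From the crib: m(12)−k(10)=2, so the shift is 2.
Subtract 2 from each ciphertext letter:
m(12): 12−2=10 → k
p(15): 15−2=13 → n
b(1): 1−2=-1≡25 → z
g(6): 6−2=4 → e
v(21): 21−2=19 → t
m(12): 12−2=10 → k
j(9): 9−2=7 → h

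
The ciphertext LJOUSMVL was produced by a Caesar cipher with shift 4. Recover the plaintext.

HFKQOIRH

L(11): 11−4=7 → H
J(9): 9−4=5 → F
O(14): 14−4=10 → K
U(20): 20−4=16 → Q
S(18): 18−4=14 → O
M(12): 12−4=8 → I
V(21): 21−4=17 → R
L(11): 11−4=7 → H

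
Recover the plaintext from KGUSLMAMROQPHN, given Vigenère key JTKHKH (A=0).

Repeat the key across the ciphertext: JTKHKHJTKHKHJT
K(10)−J(9): 1 → B
G(6)−T(19): -13≡13 → N
U(20)−K(10): 10 → K
S(18)−H(7): 11 → L
L(11)−K(10): 1 → B
M(12)−H(7): 5 → F
A(0)−J(9): -9≡17 → R
M(12)−T(19): -7≡19 → T
R(17)−K(10): 7 → H
O(14)−H(7): 7 → H
Q(16)−K(10): 6 → G
P(15)−H(7): 8 → I
H(7)−J(9): -2≡24 → Y
N(13)−T(19): -6≡20 → U

BNKLBFRTHHGIYU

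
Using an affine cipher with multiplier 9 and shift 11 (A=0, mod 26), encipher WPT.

W(22): 9·22+11=209≡1 → B
P(15): 9·15+11=146≡16 → Q
T(19): 9·19+11=182≡0 → A

BQA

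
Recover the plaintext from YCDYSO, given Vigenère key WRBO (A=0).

Repeat the key across the ciphertext: WRBOWR
Y(24)−W(22): 2 → C
C(2)−R(17): -15≡11 → L
D(3)−B(1): 2 → C
Y(24)−O(14): 10 → K
S(18)−W(22): -4≡22 → W
O(14)−R(17): -3≡23 → X

CLCKWX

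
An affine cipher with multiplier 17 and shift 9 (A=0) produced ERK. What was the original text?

The inverse of 17 mod 26 is 23, since 17·23=391≡1. Apply D(y)=23·(y−9) mod 26:
E(4): 23·(4−9)=-115≡15 → P
R(17): 23·(17−9)=184≡2 → C
K(10): 23·(10−9)=23 → X

PCX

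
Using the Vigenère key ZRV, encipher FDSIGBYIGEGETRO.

Repeat the key across the message: ZRVZRVZRVZRVZRV
F(5)+Z(25): 30≡4 → E
D(3)+R(17): 20 → U
S(18)+V(21): 39≡13 → N
I(8)+Z(25): 33≡7 → H
G(6)+R(17): 23 → X
B(1)+V(21): 22 → W
Y(24)+Z(25): 49≡23 → X
I(8)+R(17): 25 → Z
G(6)+V(21): 27≡1 → B
E(4)+Z(25): 29≡3 → D
G(6)+R(17): 23 → X
E(4)+V(21): 25 → Z
T(19)+Z(25): 44≡18 → S
R(17)+R(17): 34≡8 → I
O(14)+V(21): 35≡9 → J

EUNHXWXZBDXZSIJ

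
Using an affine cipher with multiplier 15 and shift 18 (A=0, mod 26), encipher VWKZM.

V(21): 15·21+18=333≡21 → V
W(22): 15·22+18=348≡10 → K
K(10): 15·10+18=168≡12 → M
Z(25): 15·25+18=393≡3 → D
M(12): 15·12+18=198≡16 → Q

VKMDQ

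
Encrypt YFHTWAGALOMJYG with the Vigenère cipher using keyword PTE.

NYLIPEVTPDFNNZ

Repeat the key across the message: PTEPTEPTEPTEPT
Y(24)+P(15): 39≡13 → N
F(5)+T(19): 24 → Y
H(7)+E(4): 11 → L
T(19)+P(15): 34≡8 → I
W(22)+T(19): 41≡15 → P
A(0)+E(4): 4 → E
G(6)+P(15): 21 → V
A(0)+T(19): 19 → T
L(11)+E(4): 15 → P
O(14)+P(15): 29≡3 → D
M(12)+T(19): 31≡5 → F
J(9)+E(4): 13 → N
Y(24)+P(15): 39≡13 → N
G(6)+T(19): 25 → Z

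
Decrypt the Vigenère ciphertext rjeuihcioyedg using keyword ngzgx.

Repeat the key across the ciphertext: ngzgxngzgxngz
r(17)−n(13): 4 → e
j(9)−g(6): 3 → d
e(4)−z(25): -21≡5 → f
u(20)−g(6): 14 → o
i(8)−x(23): -15≡11 → l
h(7)−n(13): -6≡20 → u
c(2)−g(6): -4≡22 → w
i(8)−z(25): -17≡9 → j
o(14)−g(6): 8 → i
y(24)−x(23): 1 → b
e(4)−n(13): -9≡17 → r
d(3)−g(6): -3≡23 → x
g(6)−z(25): -19≡7 → h

edfoluwjibrxh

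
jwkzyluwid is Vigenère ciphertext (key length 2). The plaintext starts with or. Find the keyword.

vf

Subtract each crib letter from the matching ciphertext letter (mod 26):
j(9)−o(14)=-5≡21 → v
w(22)−r(17)=5 → f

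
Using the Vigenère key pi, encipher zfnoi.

Repeat the key across the message: pipip
z(25)+p(15): 40≡14 → o
f(5)+i(8): 13 → n
n(13)+p(15): 28≡2 → c
o(14)+i(8): 22 → w
i(8)+p(15): 23 → x

oncwx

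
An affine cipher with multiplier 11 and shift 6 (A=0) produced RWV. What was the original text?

BSZ

The inverse of 11 mod 26 is 19, since 11·19=209≡1. Apply D(y)=19·(y−6) mod 26:
R(17): 19·(17−6)=209≡1 → B
W(22): 19·(22−6)=304≡18 → S
V(21): 19·(21−6)=285≡25 → Z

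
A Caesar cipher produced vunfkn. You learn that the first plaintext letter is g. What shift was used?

From the crib: v(21)−g(6)=15, so the shift is 15.

15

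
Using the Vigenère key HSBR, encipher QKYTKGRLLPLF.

XCZKRYSCSHMW

Repeat the key across the message: HSBRHSBRHSBR
Q(16)+H(7): 23 → X
K(10)+S(18): 28≡2 → C
Y(24)+B(1): 25 → Z
T(19)+R(17): 36≡10 → K
K(10)+H(7): 17 → R
G(6)+S(18): 24 → Y
R(17)+B(1): 18 → S
L(11)+R(17): 28≡2 → C
L(11)+H(7): 18 → S
P(15)+S(18): 33≡7 → H
L(11)+B(1): 12 → M
F(5)+R(17): 22 → W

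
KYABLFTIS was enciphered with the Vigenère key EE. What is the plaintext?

GUWXHBPEO

Repeat the key across the ciphertext: EEEEEEEEE
K(10)−E(4): 6 → G
Y(24)−E(4): 20 → U
A(0)−E(4): -4≡22 → W
B(1)−E(4): -3≡23 → X
L(11)−E(4): 7 → H
F(5)−E(4): 1 → B
T(19)−E(4): 15 → P
I(8)−E(4): 4 → E
S(18)−E(4): 14 → O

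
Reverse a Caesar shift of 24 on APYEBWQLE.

A(0): 0−24=-24≡2 → C
P(15): 15−24=-9≡17 → R
Y(24): 24−24=0 → A
E(4): 4−24=-20≡6 → G
B(1): 1−24=-23≡3 → D
W(22): 22−24=-2≡24 → Y
Q(16): 16−24=-8≡18 → S
L(11): 11−24=-13≡13 → N
E(4): 4−24=-20≡6 → G

CRAGDYSNG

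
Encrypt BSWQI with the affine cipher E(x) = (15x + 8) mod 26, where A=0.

XSAOY

B(1): 15·1+8=23 → X
S(18): 15·18+8=278≡18 → S
W(22): 15·22+8=338≡0 → A
Q(16): 15·16+8=248≡14 → O
I(8): 15·8+8=128≡24 → Y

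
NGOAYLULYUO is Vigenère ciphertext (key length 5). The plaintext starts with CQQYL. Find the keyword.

Subtract each crib letter from the matching ciphertext letter (mod 26):
N(13)−C(2)=11 → L
G(6)−Q(16)=-10≡16 → Q
O(14)−Q(16)=-2≡24 → Y
A(0)−Y(24)=-24≡2 → C
Y(24)−L(11)=13 → N

LQYCN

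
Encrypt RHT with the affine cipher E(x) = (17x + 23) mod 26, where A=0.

R(17): 17·17+23=312≡0 → A
H(7): 17·7+23=142≡12 → M
T(19): 17·19+23=346≡8 → I

AMI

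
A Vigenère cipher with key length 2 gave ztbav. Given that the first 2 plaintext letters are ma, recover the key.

Subtract each crib letter from the matching ciphertext letter (mod 26):
z(25)−m(12)=13 → n
t(19)−a(0)=19 → t

nt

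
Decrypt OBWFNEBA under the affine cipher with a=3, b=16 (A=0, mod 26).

IVCFZWVM

The inverse of 3 mod 26 is 9, since 3·9=27≡1. Apply D(y)=9·(y−16) mod 26:
O(14): 9·(14−16)=-18≡8 → I
B(1): 9·(1−16)=-135≡21 → V
W(22): 9·(22−16)=54≡2 → C
F(5): 9·(5−16)=-99≡5 → F
N(13): 9·(13−16)=-27≡25 → Z
E(4): 9·(4−16)=-108≡22 → W
B(1): 9·(1−16)=-135≡21 → V
A(0): 9·(0−16)=-144≡12 → M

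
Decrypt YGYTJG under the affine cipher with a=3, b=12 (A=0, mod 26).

EYELZY

The inverse of 3 mod 26 is 9, since 3·9=27≡1. Apply D(y)=9·(y−12) mod 26:
Y(24): 9·(24−12)=108≡4 → E
G(6): 9·(6−12)=-54≡24 → Y
Y(24): 9·(24−12)=108≡4 → E
T(19): 9·(19−12)=63≡11 → L
J(9): 9·(9−12)=-27≡25 → Z
G(6): 9·(6−12)=-54≡24 → Y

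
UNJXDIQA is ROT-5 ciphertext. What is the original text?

U(20): 20−5=15 → P
N(13): 13−5=8 → I
J(9): 9−5=4 → E
X(23): 23−5=18 → S
D(3): 3−5=-2≡24 → Y
I(8): 8−5=3 → D
Q(16): 16−5=11 → L
A(0): 0−5=-5≡21 → V

PIESYDLV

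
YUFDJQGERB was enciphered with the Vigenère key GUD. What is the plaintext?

Repeat the key across the ciphertext: GUDGUDGUDG
Y(24)−G(6): 18 → S
U(20)−U(20): 0 → A
F(5)−D(3): 2 → C
D(3)−G(6): -3≡23 → X
J(9)−U(20): -11≡15 → P
Q(16)−D(3): 13 → N
G(6)−G(6): 0 → A
E(4)−U(20): -16≡10 → K
R(17)−D(3): 14 → O
B(1)−G(6): -5≡21 → V

SACXPNAKOV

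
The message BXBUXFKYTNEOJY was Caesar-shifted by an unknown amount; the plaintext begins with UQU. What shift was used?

From the crib: B(1)−U(20)=-19≡7, so the shift is 7.

7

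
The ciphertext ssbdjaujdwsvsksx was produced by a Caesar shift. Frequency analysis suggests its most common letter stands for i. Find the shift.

10

The most frequent ciphertext letter is s (appears 5 times).
s is position 18; i is position 8.
Shift = 10.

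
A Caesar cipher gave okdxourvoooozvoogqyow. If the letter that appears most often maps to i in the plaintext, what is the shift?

6

The most frequent ciphertext letter is o (appears 9 times).
o is position 14; i is position 8.
Shift = 6.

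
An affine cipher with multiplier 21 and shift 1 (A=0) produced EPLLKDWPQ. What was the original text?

PSYYTKBSX

The inverse of 21 mod 26 is 5, since 21·5=105≡1. Apply D(y)=5·(y−1) mod 26:
E(4): 5·(4−1)=15 → P
P(15): 5·(15−1)=70≡18 → S
L(11): 5·(11−1)=50≡24 → Y
L(11): 5·(11−1)=50≡24 → Y
K(10): 5·(10−1)=45≡19 → T
D(3): 5·(3−1)=10 → K
W(22): 5·(22−1)=105≡1 → B
P(15): 5·(15−1)=70≡18 → S
Q(16): 5·(16−1)=75≡23 → X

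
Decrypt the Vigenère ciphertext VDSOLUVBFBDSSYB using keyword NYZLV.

Repeat the key across the ciphertext: NYZLVNYZLVNYZLV
V(21)−N(13): 8 → I
D(3)−Y(24): -21≡5 → F
S(18)−Z(25): -7≡19 → T
O(14)−L(11): 3 → D
L(11)−V(21): -10≡16 → Q
U(20)−N(13): 7 → H
V(21)−Y(24): -3≡23 → X
B(1)−Z(25): -24≡2 → C
F(5)−L(11): -6≡20 → U
B(1)−V(21): -20≡6 → G
D(3)−N(13): -10≡16 → Q
S(18)−Y(24): -6≡20 → U
S(18)−Z(25): -7≡19 → T
Y(24)−L(11): 13 → N
B(1)−V(21): -20≡6 → G

IFTDQHXCUGQUTNG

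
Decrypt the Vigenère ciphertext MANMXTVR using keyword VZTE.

RBUICUCN

Repeat the key across the ciphertext: VZTEVZTE
M(12)−V(21): -9≡17 → R
A(0)−Z(25): -25≡1 → B
N(13)−T(19): -6≡20 → U
M(12)−E(4): 8 → I
X(23)−V(21): 2 → C
T(19)−Z(25): -6≡20 → U
V(21)−T(19): 2 → C
R(17)−E(4): 13 → N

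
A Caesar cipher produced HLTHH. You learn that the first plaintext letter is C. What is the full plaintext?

CGOCC

From the crib: H(7)−C(2)=5, so the shift is 5.
Subtract 5 from each ciphertext letter:
H(7): 7−5=2 → C
L(11): 11−5=6 → G
T(19): 19−5=14 → O
H(7): 7−5=2 → C
H(7): 7−5=2 → C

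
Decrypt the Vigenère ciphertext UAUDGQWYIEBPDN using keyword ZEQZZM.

Repeat the key across the ciphertext: ZEQZZMZEQZZMZE
U(20)−Z(25): -5≡21 → V
A(0)−E(4): -4≡22 → W
U(20)−Q(16): 4 → E
D(3)−Z(25): -22≡4 → E
G(6)−Z(25): -19≡7 → H
Q(16)−M(12): 4 → E
W(22)−Z(25): -3≡23 → X
Y(24)−E(4): 20 → U
I(8)−Q(16): -8≡18 → S
E(4)−Z(25): -21≡5 → F
B(1)−Z(25): -24≡2 → C
P(15)−M(12): 3 → D
D(3)−Z(25): -22≡4 → E
N(13)−E(4): 9 → J

VWEEHEXUSFCDEJ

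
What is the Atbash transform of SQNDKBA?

S(18) → H(7)
Q(16) → J(9)
N(13) → M(12)
D(3) → W(22)
K(10) → P(15)
B(1) → Y(24)
A(0) → Z(25)

HJMWPYZ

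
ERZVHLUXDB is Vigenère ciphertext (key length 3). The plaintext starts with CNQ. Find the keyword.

CEJ

Subtract each crib letter from the matching ciphertext letter (mod 26):
E(4)−C(2)=2 → C
R(17)−N(13)=4 → E
Z(25)−Q(16)=9 → J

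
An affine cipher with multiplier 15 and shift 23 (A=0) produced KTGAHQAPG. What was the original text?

The inverse of 15 mod 26 is 7, since 15·7=105≡1. Apply D(y)=7·(y−23) mod 26:
K(10): 7·(10−23)=-91≡13 → N
T(19): 7·(19−23)=-28≡24 → Y
G(6): 7·(6−23)=-119≡11 → L
A(0): 7·(0−23)=-161≡21 → V
H(7): 7·(7−23)=-112≡18 → S
Q(16): 7·(16−23)=-49≡3 → D
A(0): 7·(0−23)=-161≡21 → V
P(15): 7·(15−23)=-56≡22 → W
G(6): 7·(6−23)=-119≡11 → L

NYLVSDVWL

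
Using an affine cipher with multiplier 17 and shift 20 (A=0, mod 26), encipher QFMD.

Q(16): 17·16+20=292≡6 → G
F(5): 17·5+20=105≡1 → B
M(12): 17·12+20=224≡16 → Q
D(3): 17·3+20=71≡19 → T

GBQT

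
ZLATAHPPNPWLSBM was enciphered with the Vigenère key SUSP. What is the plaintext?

HRIEINXAVVEWAHU

Repeat the key across the ciphertext: SUSPSUSPSUSPSUS
Z(25)−S(18): 7 → H
L(11)−U(20): -9≡17 → R
A(0)−S(18): -18≡8 → I
T(19)−P(15): 4 → E
A(0)−S(18): -18≡8 → I
H(7)−U(20): -13≡13 → N
P(15)−S(18): -3≡23 → X
P(15)−P(15): 0 → A
N(13)−S(18): -5≡21 → V
P(15)−U(20): -5≡21 → V
W(22)−S(18): 4 → E
L(11)−P(15): -4≡22 → W
S(18)−S(18): 0 → A
B(1)−U(20): -19≡7 → H
M(12)−S(18): -6≡20 → U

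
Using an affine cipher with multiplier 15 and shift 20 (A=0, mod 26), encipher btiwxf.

jtkmbr

b(1): 15·1+20=35≡9 → j
t(19): 15·19+20=305≡19 → t
i(8): 15·8+20=140≡10 → k
w(22): 15·22+20=350≡12 → m
x(23): 15·23+20=365≡1 → b
f(5): 15·5+20=95≡17 → r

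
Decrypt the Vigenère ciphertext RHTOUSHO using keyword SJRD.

ZYCLCJQL

Repeat the key across the ciphertext: SJRDSJRD
R(17)−S(18): -1≡25 → Z
H(7)−J(9): -2≡24 → Y
T(19)−R(17): 2 → C
O(14)−D(3): 11 → L
U(20)−S(18): 2 → C
S(18)−J(9): 9 → J
H(7)−R(17): -10≡16 → Q
O(14)−D(3): 11 → L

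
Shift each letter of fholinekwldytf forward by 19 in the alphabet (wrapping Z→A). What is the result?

yahebgxdpewrmy

f(5): 5+19=24 → y
h(7): 7+19=26≡0 → a
o(14): 14+19=33≡7 → h
l(11): 11+19=30≡4 → e
i(8): 8+19=27≡1 → b
n(13): 13+19=32≡6 → g
e(4): 4+19=23 → x
k(10): 10+19=29≡3 → d
w(22): 22+19=41≡15 → p
l(11): 11+19=30≡4 → e
d(3): 3+19=22 → w
y(24): 24+19=43≡17 → r
t(19): 19+19=38≡12 → m
f(5): 5+19=24 → y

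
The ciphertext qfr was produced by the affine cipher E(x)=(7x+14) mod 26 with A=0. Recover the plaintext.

The inverse of 7 mod 26 is 15, since 7·15=105≡1. Apply D(y)=15·(y−14) mod 26:
q(16): 15·(16−14)=30≡4 → e
f(5): 15·(5−14)=-135≡21 → v
r(17): 15·(17−14)=45≡19 → t

evt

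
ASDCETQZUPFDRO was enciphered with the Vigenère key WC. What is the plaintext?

EQHAIRUXYNJBVM

Repeat the key across the ciphertext: WCWCWCWCWCWCWC
A(0)−W(22): -22≡4 → E
S(18)−C(2): 16 → Q
D(3)−W(22): -19≡7 → H
C(2)−C(2): 0 → A
E(4)−W(22): -18≡8 → I
T(19)−C(2): 17 → R
Q(16)−W(22): -6≡20 → U
Z(25)−C(2): 23 → X
U(20)−W(22): -2≡24 → Y
P(15)−C(2): 13 → N
F(5)−W(22): -17≡9 → J
D(3)−C(2): 1 → B
R(17)−W(22): -5≡21 → V
O(14)−C(2): 12 → M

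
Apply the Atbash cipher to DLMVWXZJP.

WONEDCAQK

D(3) → W(22)
L(11) → O(14)
M(12) → N(13)
V(21) → E(4)
W(22) → D(3)
X(23) → C(2)
Z(25) → A(0)
J(9) → Q(16)
P(15) → K(10)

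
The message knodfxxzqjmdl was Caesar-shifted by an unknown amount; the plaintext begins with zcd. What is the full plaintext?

From the crib: k(10)−z(25)=-15≡11, so the shift is 11.
Subtract 11 from each ciphertext letter:
k(10): 10−11=-1≡25 → z
n(13): 13−11=2 → c
o(14): 14−11=3 → d
d(3): 3−11=-8≡18 → s
f(5): 5−11=-6≡20 → u
x(23): 23−11=12 → m
x(23): 23−11=12 → m
z(25): 25−11=14 → o
q(16): 16−11=5 → f
j(9): 9−11=-2≡24 → y
m(12): 12−11=1 → b
d(3): 3−11=-8≡18 → s
l(11): 11−11=0 → a

zcdsummofybsa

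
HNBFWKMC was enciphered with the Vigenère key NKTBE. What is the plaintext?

UDIESXCJ

Repeat the key across the ciphertext: NKTBENKT
H(7)−N(13): -6≡20 → U
N(13)−K(10): 3 → D
B(1)−T(19): -18≡8 → I
F(5)−B(1): 4 → E
W(22)−E(4): 18 → S
K(10)−N(13): -3≡23 → X
M(12)−K(10): 2 → C
C(2)−T(19): -17≡9 → J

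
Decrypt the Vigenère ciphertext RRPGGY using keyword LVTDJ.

GWWDXN

Repeat the key across the ciphertext: LVTDJL
R(17)−L(11): 6 → G
R(17)−V(21): -4≡22 → W
P(15)−T(19): -4≡22 → W
G(6)−D(3): 3 → D
G(6)−J(9): -3≡23 → X
Y(24)−L(11): 13 → N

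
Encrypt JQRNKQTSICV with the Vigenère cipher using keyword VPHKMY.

EFYXWOOHPMH

Repeat the key across the message: VPHKMYVPHKM
J(9)+V(21): 30≡4 → E
Q(16)+P(15): 31≡5 → F
R(17)+H(7): 24 → Y
N(13)+K(10): 23 → X
K(10)+M(12): 22 → W
Q(16)+Y(24): 40≡14 → O
T(19)+V(21): 40≡14 → O
S(18)+P(15): 33≡7 → H
I(8)+H(7): 15 → P
C(2)+K(10): 12 → M
V(21)+M(12): 33≡7 → H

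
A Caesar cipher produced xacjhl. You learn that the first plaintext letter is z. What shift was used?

24

From the crib: x(23)−z(25)=-2≡24, so the shift is 24.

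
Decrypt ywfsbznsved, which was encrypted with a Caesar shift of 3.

y(24): 24−3=21 → v
w(22): 22−3=19 → t
f(5): 5−3=2 → c
s(18): 18−3=15 → p
b(1): 1−3=-2≡24 → y
z(25): 25−3=22 → w
n(13): 13−3=10 → k
s(18): 18−3=15 → p
v(21): 21−3=18 → s
e(4): 4−3=1 → b
d(3): 3−3=0 → a

vtcpywkpsba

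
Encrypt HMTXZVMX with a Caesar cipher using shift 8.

H(7): 7+8=15 → P
M(12): 12+8=20 → U
T(19): 19+8=27≡1 → B
X(23): 23+8=31≡5 → F
Z(25): 25+8=33≡7 → H
V(21): 21+8=29≡3 → D
M(12): 12+8=20 → U
X(23): 23+8=31≡5 → F

PUBFHDUF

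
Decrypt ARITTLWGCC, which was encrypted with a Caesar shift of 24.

A(0): 0−24=-24≡2 → C
R(17): 17−24=-7≡19 → T
I(8): 8−24=-16≡10 → K
T(19): 19−24=-5≡21 → V
T(19): 19−24=-5≡21 → V
L(11): 11−24=-13≡13 → N
W(22): 22−24=-2≡24 → Y
G(6): 6−24=-18≡8 → I
C(2): 2−24=-22≡4 → E
C(2): 2−24=-22≡4 → E

CTKVVNYIEE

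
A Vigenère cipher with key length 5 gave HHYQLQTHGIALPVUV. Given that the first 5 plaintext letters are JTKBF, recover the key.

Subtract each crib letter from the matching ciphertext letter (mod 26):
H(7)−J(9)=-2≡24 → Y
H(7)−T(19)=-12≡14 → O
Y(24)−K(10)=14 → O
Q(16)−B(1)=15 → P
L(11)−F(5)=6 → G

YOOPG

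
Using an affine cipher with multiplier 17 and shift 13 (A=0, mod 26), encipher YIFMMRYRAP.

Y(24): 17·24+13=421≡5 → F
I(8): 17·8+13=149≡19 → T
F(5): 17·5+13=98≡20 → U
M(12): 17·12+13=217≡9 → J
M(12): 17·12+13=217≡9 → J
R(17): 17·17+13=302≡16 → Q
Y(24): 17·24+13=421≡5 → F
R(17): 17·17+13=302≡16 → Q
A(0): 17·0+13=13 → N
P(15): 17·15+13=268≡8 → I

FTUJJQFQNI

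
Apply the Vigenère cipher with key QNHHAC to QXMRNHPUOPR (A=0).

GKTYNJFHVWR

Repeat the key across the message: QNHHACQNHHA
Q(16)+Q(16): 32≡6 → G
X(23)+N(13): 36≡10 → K
M(12)+H(7): 19 → T
R(17)+H(7): 24 → Y
N(13)+A(0): 13 → N
H(7)+C(2): 9 → J
P(15)+Q(16): 31≡5 → F
U(20)+N(13): 33≡7 → H
O(14)+H(7): 21 → V
P(15)+H(7): 22 → W
R(17)+A(0): 17 → R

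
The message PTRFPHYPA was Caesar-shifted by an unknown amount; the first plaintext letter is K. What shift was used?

5

From the crib: P(15)−K(10)=5, so the shift is 5.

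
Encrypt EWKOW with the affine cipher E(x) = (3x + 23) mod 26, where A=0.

E(4): 3·4+23=35≡9 → J
W(22): 3·22+23=89≡11 → L
K(10): 3·10+23=53≡1 → B
O(14): 3·14+23=65≡13 → N
W(22): 3·22+23=89≡11 → L

JLBNL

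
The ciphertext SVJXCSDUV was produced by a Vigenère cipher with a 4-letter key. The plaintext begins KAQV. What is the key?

Subtract each crib letter from the matching ciphertext letter (mod 26):
S(18)−K(10)=8 → I
V(21)−A(0)=21 → V
J(9)−Q(16)=-7≡19 → T
X(23)−V(21)=2 → C

IVTC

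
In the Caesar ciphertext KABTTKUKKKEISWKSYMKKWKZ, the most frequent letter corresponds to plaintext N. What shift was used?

23

The most frequent ciphertext letter is K (appears 9 times).
K is position 10; N is position 13.
Shift = -3≡23.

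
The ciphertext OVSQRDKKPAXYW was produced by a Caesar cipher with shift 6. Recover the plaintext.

IPMKLXEEJURSQ

O(14): 14−6=8 → I
V(21): 21−6=15 → P
S(18): 18−6=12 → M
Q(16): 16−6=10 → K
R(17): 17−6=11 → L
D(3): 3−6=-3≡23 → X
K(10): 10−6=4 → E
K(10): 10−6=4 → E
P(15): 15−6=9 → J
A(0): 0−6=-6≡20 → U
X(23): 23−6=17 → R
Y(24): 24−6=18 → S
W(22): 22−6=16 → Q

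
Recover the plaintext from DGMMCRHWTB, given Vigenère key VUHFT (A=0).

Repeat the key across the ciphertext: VUHFTVUHFT
D(3)−V(21): -18≡8 → I
G(6)−U(20): -14≡12 → M
M(12)−H(7): 5 → F
M(12)−F(5): 7 → H
C(2)−T(19): -17≡9 → J
R(17)−V(21): -4≡22 → W
H(7)−U(20): -13≡13 → N
W(22)−H(7): 15 → P
T(19)−F(5): 14 → O
B(1)−T(19): -18≡8 → I

IMFHJWNPOI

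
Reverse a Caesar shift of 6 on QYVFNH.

KSPZHB

Q(16): 16−6=10 → K
Y(24): 24−6=18 → S
V(21): 21−6=15 → P
F(5): 5−6=-1≡25 → Z
N(13): 13−6=7 → H
H(7): 7−6=1 → B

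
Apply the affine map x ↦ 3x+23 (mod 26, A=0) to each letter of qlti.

q(16): 3·16+23=71≡19 → t
l(11): 3·11+23=56≡4 → e
t(19): 3·19+23=80≡2 → c
i(8): 3·8+23=47≡21 → v

tecv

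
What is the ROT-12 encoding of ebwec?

e(4): 4+12=16 → q
b(1): 1+12=13 → n
w(22): 22+12=34≡8 → i
e(4): 4+12=16 → q
c(2): 2+12=14 → o

qniqo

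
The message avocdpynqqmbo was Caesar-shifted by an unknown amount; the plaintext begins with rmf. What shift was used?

From the crib: a(0)−r(17)=-17≡9, so the shift is 9.

9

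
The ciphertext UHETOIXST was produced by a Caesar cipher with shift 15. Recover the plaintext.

FSPEZTIDE

U(20): 20−15=5 → F
H(7): 7−15=-8≡18 → S
E(4): 4−15=-11≡15 → P
T(19): 19−15=4 → E
O(14): 14−15=-1≡25 → Z
I(8): 8−15=-7≡19 → T
X(23): 23−15=8 → I
S(18): 18−15=3 → D
T(19): 19−15=4 → E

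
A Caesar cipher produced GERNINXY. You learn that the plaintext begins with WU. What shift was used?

10

From the crib: G(6)−W(22)=-16≡10, so the shift is 10.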